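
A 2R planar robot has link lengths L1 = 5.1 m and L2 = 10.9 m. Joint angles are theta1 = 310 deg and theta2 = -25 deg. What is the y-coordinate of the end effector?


Convert angles to radians: theta1 = 5.4105, theta2 = -0.4363
y = L1*sin(theta1) + L2*sin(theta1+theta2)
y = -3.9068 + -10.5286
y = -14.4354


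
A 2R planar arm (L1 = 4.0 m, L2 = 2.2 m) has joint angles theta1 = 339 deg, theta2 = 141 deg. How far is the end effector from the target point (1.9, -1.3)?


End effector via forward kinematics:
x = L1*cos(t1) + L2*cos(t1+t2) = 2.6343
y = L1*sin(t1) + L2*sin(t1+t2) = 0.4718
Distance to target:
d = sqrt((1.9 - 2.6343)^2 + (-1.3 - 0.4718)^2)
= sqrt(0.5392 + 3.1392)
= 1.9179 m


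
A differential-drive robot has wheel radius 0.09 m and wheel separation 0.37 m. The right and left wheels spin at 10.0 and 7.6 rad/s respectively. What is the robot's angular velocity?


vR = r*wR = 0.09*10.0 = 0.9 m/s
vL = r*wL = 0.09*7.6 = 0.684 m/s
v = (vR+vL)/2 = 0.792 m/s
omega = (vR-vL)/L = 0.5838 rad/s
angular velocity = 0.5838 rad/s


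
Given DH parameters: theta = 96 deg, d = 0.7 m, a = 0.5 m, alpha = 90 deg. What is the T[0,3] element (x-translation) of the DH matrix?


T[0,3] = a * cos(theta)
= 0.5 * cos(96 deg)
= 0.5 * -0.1045
= -0.0523


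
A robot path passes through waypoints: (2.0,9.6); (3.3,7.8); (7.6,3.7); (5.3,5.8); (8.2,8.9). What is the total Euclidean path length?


Segment lengths:
  seg1 = sqrt((1.3)^2 + (-1.8)^2) = 2.2204
  seg2 = sqrt((4.3)^2 + (-4.1)^2) = 5.9414
  seg3 = sqrt((-2.3)^2 + (2.1)^2) = 3.1145
  seg4 = sqrt((2.9)^2 + (3.1)^2) = 4.245
Total = 15.5212


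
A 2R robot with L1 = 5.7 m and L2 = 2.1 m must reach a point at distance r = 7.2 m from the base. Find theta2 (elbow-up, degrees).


cos(theta2) = (r^2 - L1^2 - L2^2) / (2*L1*L2)
cos(theta2) = (51.84 - 32.49 - 4.41) / 23.94
cos(theta2) = 0.62406
theta2 = 51.3868 degrees


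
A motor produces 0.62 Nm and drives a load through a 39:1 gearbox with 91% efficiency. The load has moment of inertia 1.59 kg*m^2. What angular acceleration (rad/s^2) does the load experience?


tau_out = tau_motor * N * eta
= 0.62 * 39 * 0.91 = 22.0038 Nm
alpha = tau_out / I = 22.0038 / 1.59
= 13.8389 rad/s^2


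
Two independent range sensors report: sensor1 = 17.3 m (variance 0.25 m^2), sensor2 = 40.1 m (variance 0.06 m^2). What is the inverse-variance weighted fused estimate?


w1 = (1/var1) / (1/var1 + 1/var2)
   = 4.0 / (4.0 + 16.6667) = 0.1935
w2 = 1 - w1 = 0.8065
fused = w1*s1 + w2*s2 = 3.3484 + 32.3387
= 35.6871 m


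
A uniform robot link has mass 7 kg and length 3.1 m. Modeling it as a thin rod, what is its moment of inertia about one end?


I = (1/3) * m * L^2
= (1/3) * 7 * 3.1^2
= 0.333333 * 7 * 9.61
= 22.4233 kg*m^2


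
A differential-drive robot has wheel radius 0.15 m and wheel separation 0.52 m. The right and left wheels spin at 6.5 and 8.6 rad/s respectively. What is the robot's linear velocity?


vR = r*wR = 0.15*6.5 = 0.975 m/s
vL = r*wL = 0.15*8.6 = 1.29 m/s
v = (vR+vL)/2 = 1.1325 m/s
omega = (vR-vL)/L = -0.6058 rad/s
linear velocity = 1.1325 m/s


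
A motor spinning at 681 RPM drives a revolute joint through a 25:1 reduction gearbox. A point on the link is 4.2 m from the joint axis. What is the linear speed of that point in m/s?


omega_motor = 681 * 2*pi/60 = 71.3142 rad/s
omega_joint = omega_motor / 25 = 2.8526 rad/s
v = omega_joint * r = 2.8526 * 4.2
= 11.9808 m/s


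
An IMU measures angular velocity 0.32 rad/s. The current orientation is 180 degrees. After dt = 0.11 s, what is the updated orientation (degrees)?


delta_theta = w * dt = 0.32 * 0.11 = 0.0352 rad
= 2.0168 deg
theta_new = 180 + 2.0168 = 182.0168 deg


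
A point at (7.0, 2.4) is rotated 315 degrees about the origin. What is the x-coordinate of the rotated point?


x' = x*cos(theta) - y*sin(theta)
cos(315 deg) = 0.7071, sin(315 deg) = -0.7071
x' = 7.0 * 0.7071 - 2.4 * -0.7071
= 4.9497 - -1.6971
= 6.6468


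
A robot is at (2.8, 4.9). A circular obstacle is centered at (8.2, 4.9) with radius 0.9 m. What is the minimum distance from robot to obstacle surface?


center_dist = sqrt((2.8-8.2)^2 + (4.9-4.9)^2)
= sqrt(29.16 + 0.0)
= 5.4
min_dist = center_dist - radius = 5.4 - 0.9 = 4.5 m


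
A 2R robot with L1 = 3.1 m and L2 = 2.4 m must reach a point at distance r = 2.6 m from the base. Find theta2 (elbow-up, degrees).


cos(theta2) = (r^2 - L1^2 - L2^2) / (2*L1*L2)
cos(theta2) = (6.76 - 9.61 - 5.76) / 14.88
cos(theta2) = -0.578629
theta2 = 125.3542 degrees


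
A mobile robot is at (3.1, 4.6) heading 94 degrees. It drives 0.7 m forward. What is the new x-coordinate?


x_new = x0 + d*cos(theta)
= 3.1 + 0.7*cos(94)
= 3.1 + -0.0488
= 3.0512


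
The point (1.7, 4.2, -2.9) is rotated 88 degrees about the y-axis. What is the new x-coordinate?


Rotation about y-axis: x' = x*cos(theta) + z*sin(theta)
= 1.7 * 0.0349 + -2.9 * 0.9994
= -2.8389


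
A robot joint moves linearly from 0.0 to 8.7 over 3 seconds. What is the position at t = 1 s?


s = t/T = 1/3 = 0.3333
p(t) = p0 + (pf-p0)*s
= 0.0 + (8.7 - 0.0) * 0.3333
= 2.9


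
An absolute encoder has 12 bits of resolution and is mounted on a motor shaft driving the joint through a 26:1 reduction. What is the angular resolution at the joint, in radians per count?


counts = 2^12 = 4096
effective counts at joint = 4096 * 26 = 106496
resolution = 2*pi / 106496
= 5.8999e-05 rad/count


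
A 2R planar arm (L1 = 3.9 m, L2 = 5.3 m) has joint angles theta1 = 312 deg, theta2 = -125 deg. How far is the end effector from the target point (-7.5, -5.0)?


End effector via forward kinematics:
x = L1*cos(t1) + L2*cos(t1+t2) = -2.6509
y = L1*sin(t1) + L2*sin(t1+t2) = -3.5442
Distance to target:
d = sqrt((-7.5 - -2.6509)^2 + (-5.0 - -3.5442)^2)
= sqrt(23.5139 + 2.1194)
= 5.0629 m


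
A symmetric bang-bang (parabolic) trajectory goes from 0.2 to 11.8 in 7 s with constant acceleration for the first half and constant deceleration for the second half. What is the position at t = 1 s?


Symmetric rest-to-rest: each phase covers (pf-p0)/2 in time T/2. 0.5*a*(T/2)^2 = (pf-p0)/2 => a = 4*(pf-p0)/T^2
a = 4*(11.8-0.2)/7^2 = 0.9469
t = 1 is in the acceleration phase (t <= T/2).
p = p0 + 0.5*a*t^2 = 0.2 + 0.5*0.9469*1^2
= 0.6735


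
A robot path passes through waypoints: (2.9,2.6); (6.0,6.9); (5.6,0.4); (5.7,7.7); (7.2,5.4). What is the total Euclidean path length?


Segment lengths:
  seg1 = sqrt((3.1)^2 + (4.3)^2) = 5.3009
  seg2 = sqrt((-0.4)^2 + (-6.5)^2) = 6.5123
  seg3 = sqrt((0.1)^2 + (7.3)^2) = 7.3007
  seg4 = sqrt((1.5)^2 + (-2.3)^2) = 2.7459
Total = 21.8598


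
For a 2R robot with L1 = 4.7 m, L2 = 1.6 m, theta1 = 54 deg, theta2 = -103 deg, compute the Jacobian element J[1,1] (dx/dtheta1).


J[1,1] = -L1*sin(t1) - L2*sin(t1+t2)
= -4.7*sin(54) - 1.6*sin(-49)
= -2.5948


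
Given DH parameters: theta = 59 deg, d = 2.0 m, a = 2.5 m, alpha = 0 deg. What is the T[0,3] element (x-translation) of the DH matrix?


T[0,3] = a * cos(theta)
= 2.5 * cos(59 deg)
= 2.5 * 0.515
= 1.2876


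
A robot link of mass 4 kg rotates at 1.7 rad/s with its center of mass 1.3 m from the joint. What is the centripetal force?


F = m * omega^2 * r
= 4 * 1.7^2 * 1.3
= 4 * 2.89 * 1.3
= 15.028 N


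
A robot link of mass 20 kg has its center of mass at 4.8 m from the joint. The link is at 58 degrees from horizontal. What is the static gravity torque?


tau = m*g*L*cos(angle)
= 20 * 9.81 * 4.8 * cos(58 deg)
= 20 * 9.81 * 4.8 * 0.5299
= 499.0568 Nm


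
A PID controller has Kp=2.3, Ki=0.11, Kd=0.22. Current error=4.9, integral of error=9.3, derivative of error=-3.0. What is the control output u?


u = Kp*e + Ki*int(e) + Kd*de/dt
= 2.3*4.9 + 0.11*9.3 + 0.22*(-3.0)
= 11.27 + 1.023 + -0.66
= 11.633


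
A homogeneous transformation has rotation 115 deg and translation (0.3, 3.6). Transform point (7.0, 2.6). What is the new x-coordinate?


x' = cos(theta)*px - sin(theta)*py + tx
= -0.4226*7.0 - 0.9063*2.6 + 0.3
= -5.0147


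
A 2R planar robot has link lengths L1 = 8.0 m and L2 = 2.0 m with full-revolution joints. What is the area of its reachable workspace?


r_max = L1 + L2 = 10.0 m
r_min = |L1 - L2| = 6.0 m
Area = pi*(r_max^2 - r_min^2)
= pi*(100.0 - 36.0)
= pi * 64.0
= 201.0619 m^2


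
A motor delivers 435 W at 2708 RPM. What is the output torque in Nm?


omega = 2708 * 2*pi/60 = 283.5811 rad/s
tau = P / omega = 435 / 283.5811
= 1.534 Nm


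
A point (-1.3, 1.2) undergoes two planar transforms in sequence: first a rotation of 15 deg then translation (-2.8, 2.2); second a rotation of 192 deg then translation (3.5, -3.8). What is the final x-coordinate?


After transform 1:
x1 = cos(15)*-1.3 - sin(15)*1.2 + -2.8 = -4.3663
y1 = sin(15)*-1.3 + cos(15)*1.2 + 2.2 = 3.0226
After transform 2:
x2 = cos(192)*-4.3663 - sin(192)*3.0226 + 3.5
= 8.3993


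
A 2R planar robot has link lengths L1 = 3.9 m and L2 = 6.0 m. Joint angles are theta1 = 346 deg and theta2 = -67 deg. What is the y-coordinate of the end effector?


Convert angles to radians: theta1 = 6.0388, theta2 = -1.1694
y = L1*sin(theta1) + L2*sin(theta1+theta2)
y = -0.9435 + -5.9261
y = -6.8696


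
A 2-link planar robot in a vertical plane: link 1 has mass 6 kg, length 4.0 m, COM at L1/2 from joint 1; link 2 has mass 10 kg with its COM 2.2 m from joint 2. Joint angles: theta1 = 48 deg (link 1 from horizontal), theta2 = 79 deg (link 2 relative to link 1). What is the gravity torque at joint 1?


Horizontal distance from joint 1 to link-1 COM:
  x_c1 = (L1/2)*cos(t1) = 2.0 * 0.6691 = 1.3383 m
Horizontal distance from joint 1 to link-2 COM:
  x_c2 = L1*cos(t1) + Lc2*cos(t1+t2)
       = 4.0*0.6691 + 2.2*-0.6018 = 1.3525 m
tau1 = m1*g*x_c1 + m2*g*x_c2
     = 6*9.81*1.3383 + 10*9.81*1.3525
     = 78.7701 + 132.6831
     = 211.4532 Nm


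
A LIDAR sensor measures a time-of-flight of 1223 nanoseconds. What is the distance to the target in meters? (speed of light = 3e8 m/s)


tof = 1223 ns = 1.223e-06 s
dist = c * tof / 2
= 3e8 * 1.223e-06 / 2
= 183.45 m


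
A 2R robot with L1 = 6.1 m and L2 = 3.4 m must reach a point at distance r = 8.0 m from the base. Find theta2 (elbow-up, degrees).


cos(theta2) = (r^2 - L1^2 - L2^2) / (2*L1*L2)
cos(theta2) = (64.0 - 37.21 - 11.56) / 41.48
cos(theta2) = 0.367165
theta2 = 68.4591 degrees


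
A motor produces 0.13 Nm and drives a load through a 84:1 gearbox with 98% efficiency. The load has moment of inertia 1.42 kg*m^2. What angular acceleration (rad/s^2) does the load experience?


tau_out = tau_motor * N * eta
= 0.13 * 84 * 0.98 = 10.7016 Nm
alpha = tau_out / I = 10.7016 / 1.42
= 7.5363 rad/s^2


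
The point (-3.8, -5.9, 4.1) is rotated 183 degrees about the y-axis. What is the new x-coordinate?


Rotation about y-axis: x' = x*cos(theta) + z*sin(theta)
= -3.8 * -0.9986 + 4.1 * -0.0523
= 3.5802


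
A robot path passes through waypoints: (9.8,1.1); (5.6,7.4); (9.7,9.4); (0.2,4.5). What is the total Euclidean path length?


Segment lengths:
  seg1 = sqrt((-4.2)^2 + (6.3)^2) = 7.5717
  seg2 = sqrt((4.1)^2 + (2.0)^2) = 4.5618
  seg3 = sqrt((-9.5)^2 + (-4.9)^2) = 10.6892
Total = 22.8227


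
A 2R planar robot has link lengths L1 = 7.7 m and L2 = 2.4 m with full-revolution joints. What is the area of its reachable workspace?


r_max = L1 + L2 = 10.1 m
r_min = |L1 - L2| = 5.3 m
Area = pi*(r_max^2 - r_min^2)
= pi*(102.01 - 28.09)
= pi * 73.92
= 232.2265 m^2


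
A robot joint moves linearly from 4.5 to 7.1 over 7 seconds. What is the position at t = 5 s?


s = t/T = 5/7 = 0.7143
p(t) = p0 + (pf-p0)*s
= 4.5 + (7.1 - 4.5) * 0.7143
= 6.3571


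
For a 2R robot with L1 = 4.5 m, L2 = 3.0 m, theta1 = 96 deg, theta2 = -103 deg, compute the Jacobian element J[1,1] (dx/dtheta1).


J[1,1] = -L1*sin(t1) - L2*sin(t1+t2)
= -4.5*sin(96) - 3.0*sin(-7)
= -4.1097


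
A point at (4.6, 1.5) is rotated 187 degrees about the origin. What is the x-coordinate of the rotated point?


x' = x*cos(theta) - y*sin(theta)
cos(187 deg) = -0.9925, sin(187 deg) = -0.1219
x' = 4.6 * -0.9925 - 1.5 * -0.1219
= -4.5657 - -0.1828
= -4.3829


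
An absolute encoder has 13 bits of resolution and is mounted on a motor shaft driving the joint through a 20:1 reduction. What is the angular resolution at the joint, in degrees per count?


counts = 2^13 = 8192
effective counts at joint = 8192 * 20 = 163840
resolution = 360 / 163840
= 0.0022 deg/count


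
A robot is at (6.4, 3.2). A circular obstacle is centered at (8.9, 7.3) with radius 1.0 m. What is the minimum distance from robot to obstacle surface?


center_dist = sqrt((6.4-8.9)^2 + (3.2-7.3)^2)
= sqrt(6.25 + 16.81)
= 4.8021
min_dist = center_dist - radius = 4.8021 - 1.0 = 3.8021 m


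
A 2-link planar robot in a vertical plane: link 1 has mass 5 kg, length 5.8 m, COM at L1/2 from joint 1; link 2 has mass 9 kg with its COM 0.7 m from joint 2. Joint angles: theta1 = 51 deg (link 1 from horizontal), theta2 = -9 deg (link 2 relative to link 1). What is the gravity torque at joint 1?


Horizontal distance from joint 1 to link-1 COM:
  x_c1 = (L1/2)*cos(t1) = 2.9 * 0.6293 = 1.825 m
Horizontal distance from joint 1 to link-2 COM:
  x_c2 = L1*cos(t1) + Lc2*cos(t1+t2)
       = 5.8*0.6293 + 0.7*0.7431 = 4.1703 m
tau1 = m1*g*x_c1 + m2*g*x_c2
     = 5*9.81*1.825 + 9*9.81*4.1703
     = 89.5177 + 368.1922
     = 457.7099 Nm


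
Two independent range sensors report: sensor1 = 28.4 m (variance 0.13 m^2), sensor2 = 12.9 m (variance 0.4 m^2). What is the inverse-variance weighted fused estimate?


w1 = (1/var1) / (1/var1 + 1/var2)
   = 7.6923 / (7.6923 + 2.5) = 0.7547
w2 = 1 - w1 = 0.2453
fused = w1*s1 + w2*s2 = 21.434 + 3.1642
= 24.5981 m


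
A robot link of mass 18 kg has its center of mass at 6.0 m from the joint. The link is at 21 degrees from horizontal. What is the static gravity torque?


tau = m*g*L*cos(angle)
= 18 * 9.81 * 6.0 * cos(21 deg)
= 18 * 9.81 * 6.0 * 0.9336
= 989.1098 Nm


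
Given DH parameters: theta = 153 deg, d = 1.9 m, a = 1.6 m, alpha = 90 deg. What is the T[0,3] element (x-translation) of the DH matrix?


T[0,3] = a * cos(theta)
= 1.6 * cos(153 deg)
= 1.6 * -0.891
= -1.4256


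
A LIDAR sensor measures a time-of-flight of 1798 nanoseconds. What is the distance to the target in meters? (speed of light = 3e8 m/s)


tof = 1798 ns = 1.798e-06 s
dist = c * tof / 2
= 3e8 * 1.798e-06 / 2
= 269.7 m


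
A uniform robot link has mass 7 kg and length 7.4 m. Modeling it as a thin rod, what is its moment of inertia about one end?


I = (1/3) * m * L^2
= (1/3) * 7 * 7.4^2
= 0.333333 * 7 * 54.76
= 127.7733 kg*m^2


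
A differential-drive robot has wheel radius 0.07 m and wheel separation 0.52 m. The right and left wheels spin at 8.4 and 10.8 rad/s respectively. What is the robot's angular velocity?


vR = r*wR = 0.07*8.4 = 0.588 m/s
vL = r*wL = 0.07*10.8 = 0.756 m/s
v = (vR+vL)/2 = 0.672 m/s
omega = (vR-vL)/L = -0.3231 rad/s
angular velocity = -0.3231 rad/s


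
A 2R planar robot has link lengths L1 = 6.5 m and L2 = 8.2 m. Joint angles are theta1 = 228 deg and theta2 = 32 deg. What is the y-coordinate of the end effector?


Convert angles to radians: theta1 = 3.9794, theta2 = 0.5585
y = L1*sin(theta1) + L2*sin(theta1+theta2)
y = -4.8304 + -8.0754
y = -12.9059


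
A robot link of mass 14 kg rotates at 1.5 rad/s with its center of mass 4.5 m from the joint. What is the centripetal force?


F = m * omega^2 * r
= 14 * 1.5^2 * 4.5
= 14 * 2.25 * 4.5
= 141.75 N


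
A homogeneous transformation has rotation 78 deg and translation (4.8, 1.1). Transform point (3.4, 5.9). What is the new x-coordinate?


x' = cos(theta)*px - sin(theta)*py + tx
= 0.2079*3.4 - 0.9781*5.9 + 4.8
= -0.2642


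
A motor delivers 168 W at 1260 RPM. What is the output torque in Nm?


omega = 1260 * 2*pi/60 = 131.9469 rad/s
tau = P / omega = 168 / 131.9469
= 1.2732 Nm


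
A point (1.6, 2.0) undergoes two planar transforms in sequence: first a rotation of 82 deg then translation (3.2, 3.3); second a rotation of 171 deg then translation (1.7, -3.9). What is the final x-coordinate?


After transform 1:
x1 = cos(82)*1.6 - sin(82)*2.0 + 3.2 = 1.4421
y1 = sin(82)*1.6 + cos(82)*2.0 + 3.3 = 5.1628
After transform 2:
x2 = cos(171)*1.4421 - sin(171)*5.1628 + 1.7
= -0.532


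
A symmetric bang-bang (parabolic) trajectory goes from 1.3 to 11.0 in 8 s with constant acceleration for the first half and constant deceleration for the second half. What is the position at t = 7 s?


Symmetric rest-to-rest: each phase covers (pf-p0)/2 in time T/2. 0.5*a*(T/2)^2 = (pf-p0)/2 => a = 4*(pf-p0)/T^2
a = 4*(11.0-1.3)/8^2 = 0.6062
t = 7 is in the deceleration phase (t > T/2).
p = pf - 0.5*a*(T-t)^2 = 11.0 - 0.5*0.6062*1^2
= 10.6969


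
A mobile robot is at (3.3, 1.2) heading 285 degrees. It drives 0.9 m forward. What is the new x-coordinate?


x_new = x0 + d*cos(theta)
= 3.3 + 0.9*cos(285)
= 3.3 + 0.2329
= 3.5329


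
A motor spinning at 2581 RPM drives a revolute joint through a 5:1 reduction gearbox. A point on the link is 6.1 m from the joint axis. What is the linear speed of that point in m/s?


omega_motor = 2581 * 2*pi/60 = 270.2817 rad/s
omega_joint = omega_motor / 5 = 54.0563 rad/s
v = omega_joint * r = 54.0563 * 6.1
= 329.7437 m/s


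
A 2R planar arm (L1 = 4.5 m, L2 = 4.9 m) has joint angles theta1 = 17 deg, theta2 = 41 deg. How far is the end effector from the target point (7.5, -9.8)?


End effector via forward kinematics:
x = L1*cos(t1) + L2*cos(t1+t2) = 6.9
y = L1*sin(t1) + L2*sin(t1+t2) = 5.4711
Distance to target:
d = sqrt((7.5 - 6.9)^2 + (-9.8 - 5.4711)^2)
= sqrt(0.36 + 233.2068)
= 15.2829 m


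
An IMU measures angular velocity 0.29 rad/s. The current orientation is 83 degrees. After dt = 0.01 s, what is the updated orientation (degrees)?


delta_theta = w * dt = 0.29 * 0.01 = 0.0029 rad
= 0.1662 deg
theta_new = 83 + 0.1662 = 83.1662 deg


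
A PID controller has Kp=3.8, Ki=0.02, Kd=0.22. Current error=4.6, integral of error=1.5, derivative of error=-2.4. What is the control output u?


u = Kp*e + Ki*int(e) + Kd*de/dt
= 3.8*4.6 + 0.02*1.5 + 0.22*(-2.4)
= 17.48 + 0.03 + -0.528
= 16.982


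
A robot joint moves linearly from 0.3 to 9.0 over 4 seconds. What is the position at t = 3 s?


s = t/T = 3/4 = 0.75
p(t) = p0 + (pf-p0)*s
= 0.3 + (9.0 - 0.3) * 0.75
= 6.825


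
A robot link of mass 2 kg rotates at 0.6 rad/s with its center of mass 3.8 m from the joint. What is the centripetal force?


F = m * omega^2 * r
= 2 * 0.6^2 * 3.8
= 2 * 0.36 * 3.8
= 2.736 N


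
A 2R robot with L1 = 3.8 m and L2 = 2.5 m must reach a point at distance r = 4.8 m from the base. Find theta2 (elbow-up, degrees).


cos(theta2) = (r^2 - L1^2 - L2^2) / (2*L1*L2)
cos(theta2) = (23.04 - 14.44 - 6.25) / 19.0
cos(theta2) = 0.123684
theta2 = 82.8952 degrees


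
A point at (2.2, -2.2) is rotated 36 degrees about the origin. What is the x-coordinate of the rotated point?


x' = x*cos(theta) - y*sin(theta)
cos(36 deg) = 0.809, sin(36 deg) = 0.5878
x' = 2.2 * 0.809 - -2.2 * 0.5878
= 1.7798 - -1.2931
= 3.073


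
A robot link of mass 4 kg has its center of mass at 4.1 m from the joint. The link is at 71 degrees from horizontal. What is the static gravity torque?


tau = m*g*L*cos(angle)
= 4 * 9.81 * 4.1 * cos(71 deg)
= 4 * 9.81 * 4.1 * 0.3256
= 52.3787 Nm


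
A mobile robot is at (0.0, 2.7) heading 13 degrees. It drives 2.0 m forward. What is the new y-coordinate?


y_new = y0 + d*sin(theta)
= 2.7 + 2.0*sin(13)
= 2.7 + 0.4499
= 3.1499


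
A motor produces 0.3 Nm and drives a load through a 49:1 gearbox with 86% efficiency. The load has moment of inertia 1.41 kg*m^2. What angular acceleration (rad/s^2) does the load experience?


tau_out = tau_motor * N * eta
= 0.3 * 49 * 0.86 = 12.642 Nm
alpha = tau_out / I = 12.642 / 1.41
= 8.966 rad/s^2


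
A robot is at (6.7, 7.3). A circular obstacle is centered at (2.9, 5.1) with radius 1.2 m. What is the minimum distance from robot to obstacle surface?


center_dist = sqrt((6.7-2.9)^2 + (7.3-5.1)^2)
= sqrt(14.44 + 4.84)
= 4.3909
min_dist = center_dist - radius = 4.3909 - 1.2 = 3.1909 m


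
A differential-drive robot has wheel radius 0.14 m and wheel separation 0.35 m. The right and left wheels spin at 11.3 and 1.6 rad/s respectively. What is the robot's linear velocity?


vR = r*wR = 0.14*11.3 = 1.582 m/s
vL = r*wL = 0.14*1.6 = 0.224 m/s
v = (vR+vL)/2 = 0.903 m/s
omega = (vR-vL)/L = 3.88 rad/s
linear velocity = 0.903 m/s


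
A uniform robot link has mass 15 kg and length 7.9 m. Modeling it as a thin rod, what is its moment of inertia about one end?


I = (1/3) * m * L^2
= (1/3) * 15 * 7.9^2
= 0.333333 * 15 * 62.41
= 312.05 kg*m^2


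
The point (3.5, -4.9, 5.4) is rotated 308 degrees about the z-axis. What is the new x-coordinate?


Rotation about z-axis: x' = x*cos(theta) - y*sin(theta)
= 3.5 * 0.6157 - -4.9 * -0.788
= -1.7064


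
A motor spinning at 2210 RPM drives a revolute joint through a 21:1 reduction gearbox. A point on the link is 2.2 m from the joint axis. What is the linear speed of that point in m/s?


omega_motor = 2210 * 2*pi/60 = 231.4307 rad/s
omega_joint = omega_motor / 21 = 11.0205 rad/s
v = omega_joint * r = 11.0205 * 2.2
= 24.2451 m/s


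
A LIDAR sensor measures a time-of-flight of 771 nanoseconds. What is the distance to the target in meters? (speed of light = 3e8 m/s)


tof = 771 ns = 7.71e-07 s
dist = c * tof / 2
= 3e8 * 7.71e-07 / 2
= 115.65 m


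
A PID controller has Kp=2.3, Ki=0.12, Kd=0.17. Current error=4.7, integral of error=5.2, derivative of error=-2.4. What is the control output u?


u = Kp*e + Ki*int(e) + Kd*de/dt
= 2.3*4.7 + 0.12*5.2 + 0.17*(-2.4)
= 10.81 + 0.624 + -0.408
= 11.026


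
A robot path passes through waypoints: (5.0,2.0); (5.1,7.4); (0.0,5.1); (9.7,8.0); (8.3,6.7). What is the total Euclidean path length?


Segment lengths:
  seg1 = sqrt((0.1)^2 + (5.4)^2) = 5.4009
  seg2 = sqrt((-5.1)^2 + (-2.3)^2) = 5.5946
  seg3 = sqrt((9.7)^2 + (2.9)^2) = 10.1242
  seg4 = sqrt((-1.4)^2 + (-1.3)^2) = 1.9105
Total = 23.0303


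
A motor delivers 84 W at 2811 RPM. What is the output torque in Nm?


omega = 2811 * 2*pi/60 = 294.3672 rad/s
tau = P / omega = 84 / 294.3672
= 0.2854 Nm


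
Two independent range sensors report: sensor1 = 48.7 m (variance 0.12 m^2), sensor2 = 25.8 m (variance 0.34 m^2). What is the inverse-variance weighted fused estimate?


w1 = (1/var1) / (1/var1 + 1/var2)
   = 8.3333 / (8.3333 + 2.9412) = 0.7391
w2 = 1 - w1 = 0.2609
fused = w1*s1 + w2*s2 = 35.9957 + 6.7304
= 42.7261 m


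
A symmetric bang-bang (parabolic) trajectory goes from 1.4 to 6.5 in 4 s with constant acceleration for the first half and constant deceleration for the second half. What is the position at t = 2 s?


Symmetric rest-to-rest: each phase covers (pf-p0)/2 in time T/2. 0.5*a*(T/2)^2 = (pf-p0)/2 => a = 4*(pf-p0)/T^2
a = 4*(6.5-1.4)/4^2 = 1.275
t = 2 is in the acceleration phase (t <= T/2).
p = p0 + 0.5*a*t^2 = 1.4 + 0.5*1.275*2^2
= 3.95


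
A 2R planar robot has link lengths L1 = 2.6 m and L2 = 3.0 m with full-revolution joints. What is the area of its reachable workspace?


r_max = L1 + L2 = 5.6 m
r_min = |L1 - L2| = 0.4 m
Area = pi*(r_max^2 - r_min^2)
= pi*(31.36 - 0.16)
= pi * 31.2
= 98.0177 m^2


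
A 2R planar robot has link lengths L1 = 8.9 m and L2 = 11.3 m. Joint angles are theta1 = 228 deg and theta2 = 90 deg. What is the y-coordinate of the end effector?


Convert angles to radians: theta1 = 3.9794, theta2 = 1.5708
y = L1*sin(theta1) + L2*sin(theta1+theta2)
y = -6.614 + -7.5612
y = -14.1752


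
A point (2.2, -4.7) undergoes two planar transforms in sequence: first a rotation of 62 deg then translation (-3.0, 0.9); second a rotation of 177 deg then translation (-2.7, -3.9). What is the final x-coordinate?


After transform 1:
x1 = cos(62)*2.2 - sin(62)*-4.7 + -3.0 = 2.1827
y1 = sin(62)*2.2 + cos(62)*-4.7 + 0.9 = 0.636
After transform 2:
x2 = cos(177)*2.1827 - sin(177)*0.636 + -2.7
= -4.913


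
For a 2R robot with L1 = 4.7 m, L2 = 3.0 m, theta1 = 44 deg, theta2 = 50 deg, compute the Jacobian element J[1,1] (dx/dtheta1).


J[1,1] = -L1*sin(t1) - L2*sin(t1+t2)
= -4.7*sin(44) - 3.0*sin(94)
= -6.2576


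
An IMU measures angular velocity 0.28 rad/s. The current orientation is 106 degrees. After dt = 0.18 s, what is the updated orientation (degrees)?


delta_theta = w * dt = 0.28 * 0.18 = 0.0504 rad
= 2.8877 deg
theta_new = 106 + 2.8877 = 108.8877 deg


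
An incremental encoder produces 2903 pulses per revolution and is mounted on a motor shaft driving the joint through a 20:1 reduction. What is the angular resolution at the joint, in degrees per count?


counts per rev = 2903
effective counts at joint = 2903 * 20 = 58060
resolution = 360 / 58060
= 0.0062 deg/count


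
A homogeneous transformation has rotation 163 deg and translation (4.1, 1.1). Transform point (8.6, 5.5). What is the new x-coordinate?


x' = cos(theta)*px - sin(theta)*py + tx
= -0.9563*8.6 - 0.2924*5.5 + 4.1
= -5.7323


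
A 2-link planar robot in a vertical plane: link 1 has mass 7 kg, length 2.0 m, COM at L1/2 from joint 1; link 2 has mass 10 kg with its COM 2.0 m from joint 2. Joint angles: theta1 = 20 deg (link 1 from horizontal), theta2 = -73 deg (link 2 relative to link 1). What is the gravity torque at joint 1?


Horizontal distance from joint 1 to link-1 COM:
  x_c1 = (L1/2)*cos(t1) = 1.0 * 0.9397 = 0.9397 m
Horizontal distance from joint 1 to link-2 COM:
  x_c2 = L1*cos(t1) + Lc2*cos(t1+t2)
       = 2.0*0.9397 + 2.0*0.6018 = 3.083 m
tau1 = m1*g*x_c1 + m2*g*x_c2
     = 7*9.81*0.9397 + 10*9.81*3.083
     = 64.5287 + 302.4438
     = 366.9725 Nm


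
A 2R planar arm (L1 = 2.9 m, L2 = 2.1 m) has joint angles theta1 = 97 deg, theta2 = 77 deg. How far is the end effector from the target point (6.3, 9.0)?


End effector via forward kinematics:
x = L1*cos(t1) + L2*cos(t1+t2) = -2.4419
y = L1*sin(t1) + L2*sin(t1+t2) = 3.0979
Distance to target:
d = sqrt((6.3 - -2.4419)^2 + (9.0 - 3.0979)^2)
= sqrt(76.4211 + 34.8349)
= 10.5478 m


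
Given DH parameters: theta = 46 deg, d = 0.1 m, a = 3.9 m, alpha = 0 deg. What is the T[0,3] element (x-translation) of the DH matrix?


T[0,3] = a * cos(theta)
= 3.9 * cos(46 deg)
= 3.9 * 0.6947
= 2.7092


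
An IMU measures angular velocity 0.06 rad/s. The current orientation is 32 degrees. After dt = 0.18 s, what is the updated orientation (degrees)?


delta_theta = w * dt = 0.06 * 0.18 = 0.0108 rad
= 0.6188 deg
theta_new = 32 + 0.6188 = 32.6188 deg


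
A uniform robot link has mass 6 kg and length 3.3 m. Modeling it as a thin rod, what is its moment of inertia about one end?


I = (1/3) * m * L^2
= (1/3) * 6 * 3.3^2
= 0.333333 * 6 * 10.89
= 21.78 kg*m^2


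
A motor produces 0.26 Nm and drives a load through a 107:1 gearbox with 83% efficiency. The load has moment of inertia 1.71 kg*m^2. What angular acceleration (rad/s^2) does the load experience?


tau_out = tau_motor * N * eta
= 0.26 * 107 * 0.83 = 23.0906 Nm
alpha = tau_out / I = 23.0906 / 1.71
= 13.5033 rad/s^2


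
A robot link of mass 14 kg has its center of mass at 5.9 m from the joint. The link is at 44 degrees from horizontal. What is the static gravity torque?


tau = m*g*L*cos(angle)
= 14 * 9.81 * 5.9 * cos(44 deg)
= 14 * 9.81 * 5.9 * 0.7193
= 582.8854 Nm


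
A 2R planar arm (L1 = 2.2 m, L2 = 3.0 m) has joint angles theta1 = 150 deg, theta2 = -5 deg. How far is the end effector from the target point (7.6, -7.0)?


End effector via forward kinematics:
x = L1*cos(t1) + L2*cos(t1+t2) = -4.3627
y = L1*sin(t1) + L2*sin(t1+t2) = 2.8207
Distance to target:
d = sqrt((7.6 - -4.3627)^2 + (-7.0 - 2.8207)^2)
= sqrt(143.1065 + 96.4467)
= 15.4775 m


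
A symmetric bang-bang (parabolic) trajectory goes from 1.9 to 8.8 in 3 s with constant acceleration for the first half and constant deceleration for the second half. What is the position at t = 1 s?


Symmetric rest-to-rest: each phase covers (pf-p0)/2 in time T/2. 0.5*a*(T/2)^2 = (pf-p0)/2 => a = 4*(pf-p0)/T^2
a = 4*(8.8-1.9)/3^2 = 3.0667
t = 1 is in the acceleration phase (t <= T/2).
p = p0 + 0.5*a*t^2 = 1.9 + 0.5*3.0667*1^2
= 3.4333


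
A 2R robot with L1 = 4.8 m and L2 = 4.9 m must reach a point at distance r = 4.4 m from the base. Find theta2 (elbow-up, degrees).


cos(theta2) = (r^2 - L1^2 - L2^2) / (2*L1*L2)
cos(theta2) = (19.36 - 23.04 - 24.01) / 47.04
cos(theta2) = -0.588648
theta2 = 126.0611 degrees


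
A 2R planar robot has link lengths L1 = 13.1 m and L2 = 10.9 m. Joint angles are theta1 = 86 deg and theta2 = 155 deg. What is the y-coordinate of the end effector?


Convert angles to radians: theta1 = 1.501, theta2 = 2.7053
y = L1*sin(theta1) + L2*sin(theta1+theta2)
y = 13.0681 + -9.5334
y = 3.5347


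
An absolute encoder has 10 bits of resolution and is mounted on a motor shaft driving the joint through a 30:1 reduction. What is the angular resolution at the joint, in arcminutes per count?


counts = 2^10 = 1024
effective counts at joint = 1024 * 30 = 30720
resolution = 360*60 / 30720
= 0.7031 arcmin/count


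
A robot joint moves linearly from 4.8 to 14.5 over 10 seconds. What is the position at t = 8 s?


s = t/T = 8/10 = 0.8
p(t) = p0 + (pf-p0)*s
= 4.8 + (14.5 - 4.8) * 0.8
= 12.56


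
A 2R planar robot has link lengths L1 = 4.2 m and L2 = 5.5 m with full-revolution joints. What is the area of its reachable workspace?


r_max = L1 + L2 = 9.7 m
r_min = |L1 - L2| = 1.3 m
Area = pi*(r_max^2 - r_min^2)
= pi*(94.09 - 1.69)
= pi * 92.4
= 290.2832 m^2


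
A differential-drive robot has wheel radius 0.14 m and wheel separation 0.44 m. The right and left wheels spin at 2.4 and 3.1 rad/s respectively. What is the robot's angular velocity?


vR = r*wR = 0.14*2.4 = 0.336 m/s
vL = r*wL = 0.14*3.1 = 0.434 m/s
v = (vR+vL)/2 = 0.385 m/s
omega = (vR-vL)/L = -0.2227 rad/s
angular velocity = -0.2227 rad/s


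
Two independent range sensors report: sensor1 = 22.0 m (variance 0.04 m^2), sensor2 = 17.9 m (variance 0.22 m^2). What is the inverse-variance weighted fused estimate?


w1 = (1/var1) / (1/var1 + 1/var2)
   = 25.0 / (25.0 + 4.5455) = 0.8462
w2 = 1 - w1 = 0.1538
fused = w1*s1 + w2*s2 = 18.6154 + 2.7538
= 21.3692 m


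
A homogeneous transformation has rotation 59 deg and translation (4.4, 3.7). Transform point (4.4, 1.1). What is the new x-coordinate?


x' = cos(theta)*px - sin(theta)*py + tx
= 0.515*4.4 - 0.8572*1.1 + 4.4
= 5.7233


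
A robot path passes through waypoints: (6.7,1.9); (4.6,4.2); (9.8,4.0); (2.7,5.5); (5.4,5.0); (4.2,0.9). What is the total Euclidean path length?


Segment lengths:
  seg1 = sqrt((-2.1)^2 + (2.3)^2) = 3.1145
  seg2 = sqrt((5.2)^2 + (-0.2)^2) = 5.2038
  seg3 = sqrt((-7.1)^2 + (1.5)^2) = 7.2567
  seg4 = sqrt((2.7)^2 + (-0.5)^2) = 2.7459
  seg5 = sqrt((-1.2)^2 + (-4.1)^2) = 4.272
Total = 22.593


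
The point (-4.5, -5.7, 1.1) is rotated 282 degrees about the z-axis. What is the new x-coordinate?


Rotation about z-axis: x' = x*cos(theta) - y*sin(theta)
= -4.5 * 0.2079 - -5.7 * -0.9781
= -6.511


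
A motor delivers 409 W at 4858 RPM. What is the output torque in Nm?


omega = 4858 * 2*pi/60 = 508.7286 rad/s
tau = P / omega = 409 / 508.7286
= 0.804 Nm


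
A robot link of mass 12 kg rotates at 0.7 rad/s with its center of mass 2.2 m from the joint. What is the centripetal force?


F = m * omega^2 * r
= 12 * 0.7^2 * 2.2
= 12 * 0.49 * 2.2
= 12.936 N


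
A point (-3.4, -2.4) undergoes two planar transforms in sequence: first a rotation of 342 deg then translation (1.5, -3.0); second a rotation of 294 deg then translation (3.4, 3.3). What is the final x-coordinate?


After transform 1:
x1 = cos(342)*-3.4 - sin(342)*-2.4 + 1.5 = -2.4752
y1 = sin(342)*-3.4 + cos(342)*-2.4 + -3.0 = -4.2319
After transform 2:
x2 = cos(294)*-2.4752 - sin(294)*-4.2319 + 3.4
= -1.4728


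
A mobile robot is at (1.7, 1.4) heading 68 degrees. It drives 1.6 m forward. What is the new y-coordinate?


y_new = y0 + d*sin(theta)
= 1.4 + 1.6*sin(68)
= 1.4 + 1.4835
= 2.8835


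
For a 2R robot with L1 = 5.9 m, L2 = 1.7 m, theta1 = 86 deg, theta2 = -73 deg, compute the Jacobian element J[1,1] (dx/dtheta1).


J[1,1] = -L1*sin(t1) - L2*sin(t1+t2)
= -5.9*sin(86) - 1.7*sin(13)
= -6.268


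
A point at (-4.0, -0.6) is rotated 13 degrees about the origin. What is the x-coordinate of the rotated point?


x' = x*cos(theta) - y*sin(theta)
cos(13 deg) = 0.9744, sin(13 deg) = 0.225
x' = -4.0 * 0.9744 - -0.6 * 0.225
= -3.8975 - -0.135
= -3.7625


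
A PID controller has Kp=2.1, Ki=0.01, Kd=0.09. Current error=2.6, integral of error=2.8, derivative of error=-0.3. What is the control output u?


u = Kp*e + Ki*int(e) + Kd*de/dt
= 2.1*2.6 + 0.01*2.8 + 0.09*(-0.3)
= 5.46 + 0.028 + -0.027
= 5.461


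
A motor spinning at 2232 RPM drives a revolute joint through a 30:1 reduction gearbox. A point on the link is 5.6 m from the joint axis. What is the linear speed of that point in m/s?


omega_motor = 2232 * 2*pi/60 = 233.7345 rad/s
omega_joint = omega_motor / 30 = 7.7911 rad/s
v = omega_joint * r = 7.7911 * 5.6
= 43.6304 m/s


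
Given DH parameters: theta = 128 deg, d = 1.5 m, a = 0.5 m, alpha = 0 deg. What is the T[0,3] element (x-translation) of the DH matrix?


T[0,3] = a * cos(theta)
= 0.5 * cos(128 deg)
= 0.5 * -0.6157
= -0.3078


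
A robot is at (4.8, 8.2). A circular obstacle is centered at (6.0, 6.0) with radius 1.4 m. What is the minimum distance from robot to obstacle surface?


center_dist = sqrt((4.8-6.0)^2 + (8.2-6.0)^2)
= sqrt(1.44 + 4.84)
= 2.506
min_dist = center_dist - radius = 2.506 - 1.4 = 1.106 m


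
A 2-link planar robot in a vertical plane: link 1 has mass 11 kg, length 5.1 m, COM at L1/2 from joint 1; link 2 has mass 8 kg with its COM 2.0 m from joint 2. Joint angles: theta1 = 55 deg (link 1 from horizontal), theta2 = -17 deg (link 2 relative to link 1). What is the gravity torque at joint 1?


Horizontal distance from joint 1 to link-1 COM:
  x_c1 = (L1/2)*cos(t1) = 2.55 * 0.5736 = 1.4626 m
Horizontal distance from joint 1 to link-2 COM:
  x_c2 = L1*cos(t1) + Lc2*cos(t1+t2)
       = 5.1*0.5736 + 2.0*0.788 = 4.5013 m
tau1 = m1*g*x_c1 + m2*g*x_c2
     = 11*9.81*1.4626 + 8*9.81*4.5013
     = 157.8313 + 353.259
     = 511.0903 Nm


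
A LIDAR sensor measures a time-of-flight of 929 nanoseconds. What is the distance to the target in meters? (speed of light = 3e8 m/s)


tof = 929 ns = 9.29e-07 s
dist = c * tof / 2
= 3e8 * 9.29e-07 / 2
= 139.35 m


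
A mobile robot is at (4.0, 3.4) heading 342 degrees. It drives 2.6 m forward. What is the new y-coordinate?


y_new = y0 + d*sin(theta)
= 3.4 + 2.6*sin(342)
= 3.4 + -0.8034
= 2.5966


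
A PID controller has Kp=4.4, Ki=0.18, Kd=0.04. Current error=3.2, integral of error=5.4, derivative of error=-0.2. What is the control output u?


u = Kp*e + Ki*int(e) + Kd*de/dt
= 4.4*3.2 + 0.18*5.4 + 0.04*(-0.2)
= 14.08 + 0.972 + -0.008
= 15.044


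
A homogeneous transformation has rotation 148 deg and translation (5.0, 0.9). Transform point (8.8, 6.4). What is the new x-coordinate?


x' = cos(theta)*px - sin(theta)*py + tx
= -0.848*8.8 - 0.5299*6.4 + 5.0
= -5.8543


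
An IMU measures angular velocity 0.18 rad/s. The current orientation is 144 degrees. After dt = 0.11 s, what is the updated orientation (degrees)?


delta_theta = w * dt = 0.18 * 0.11 = 0.0198 rad
= 1.1345 deg
theta_new = 144 + 1.1345 = 145.1345 deg


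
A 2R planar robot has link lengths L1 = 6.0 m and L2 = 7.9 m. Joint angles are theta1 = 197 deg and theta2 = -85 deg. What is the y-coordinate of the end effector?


Convert angles to radians: theta1 = 3.4383, theta2 = -1.4835
y = L1*sin(theta1) + L2*sin(theta1+theta2)
y = -1.7542 + 7.3248
y = 5.5705


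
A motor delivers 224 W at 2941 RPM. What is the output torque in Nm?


omega = 2941 * 2*pi/60 = 307.9808 rad/s
tau = P / omega = 224 / 307.9808
= 0.7273 Nm


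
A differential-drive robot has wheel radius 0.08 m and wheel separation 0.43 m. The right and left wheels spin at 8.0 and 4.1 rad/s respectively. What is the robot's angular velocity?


vR = r*wR = 0.08*8.0 = 0.64 m/s
vL = r*wL = 0.08*4.1 = 0.328 m/s
v = (vR+vL)/2 = 0.484 m/s
omega = (vR-vL)/L = 0.7256 rad/s
angular velocity = 0.7256 rad/s


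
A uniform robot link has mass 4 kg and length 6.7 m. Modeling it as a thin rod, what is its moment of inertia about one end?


I = (1/3) * m * L^2
= (1/3) * 4 * 6.7^2
= 0.333333 * 4 * 44.89
= 59.8533 kg*m^2


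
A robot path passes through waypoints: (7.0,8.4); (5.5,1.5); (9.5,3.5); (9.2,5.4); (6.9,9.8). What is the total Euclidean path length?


Segment lengths:
  seg1 = sqrt((-1.5)^2 + (-6.9)^2) = 7.0612
  seg2 = sqrt((4.0)^2 + (2.0)^2) = 4.4721
  seg3 = sqrt((-0.3)^2 + (1.9)^2) = 1.9235
  seg4 = sqrt((-2.3)^2 + (4.4)^2) = 4.9649
Total = 18.4217


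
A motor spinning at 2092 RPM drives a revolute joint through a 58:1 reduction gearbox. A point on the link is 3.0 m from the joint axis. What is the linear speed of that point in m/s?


omega_motor = 2092 * 2*pi/60 = 219.0737 rad/s
omega_joint = omega_motor / 58 = 3.7771 rad/s
v = omega_joint * r = 3.7771 * 3.0
= 11.3314 m/s


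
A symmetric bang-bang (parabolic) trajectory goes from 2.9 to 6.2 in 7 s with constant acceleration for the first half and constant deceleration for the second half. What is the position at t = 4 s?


Symmetric rest-to-rest: each phase covers (pf-p0)/2 in time T/2. 0.5*a*(T/2)^2 = (pf-p0)/2 => a = 4*(pf-p0)/T^2
a = 4*(6.2-2.9)/7^2 = 0.2694
t = 4 is in the deceleration phase (t > T/2).
p = pf - 0.5*a*(T-t)^2 = 6.2 - 0.5*0.2694*3^2
= 4.9878


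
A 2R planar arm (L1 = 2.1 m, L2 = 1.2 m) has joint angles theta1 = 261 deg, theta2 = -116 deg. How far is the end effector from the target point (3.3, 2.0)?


End effector via forward kinematics:
x = L1*cos(t1) + L2*cos(t1+t2) = -1.3115
y = L1*sin(t1) + L2*sin(t1+t2) = -1.3859
Distance to target:
d = sqrt((3.3 - -1.3115)^2 + (2.0 - -1.3859)^2)
= sqrt(21.2659 + 11.464)
= 5.721 m


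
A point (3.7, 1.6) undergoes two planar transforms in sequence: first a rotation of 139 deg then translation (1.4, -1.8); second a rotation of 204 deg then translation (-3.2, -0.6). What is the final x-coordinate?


After transform 1:
x1 = cos(139)*3.7 - sin(139)*1.6 + 1.4 = -2.4421
y1 = sin(139)*3.7 + cos(139)*1.6 + -1.8 = -0.5801
After transform 2:
x2 = cos(204)*-2.4421 - sin(204)*-0.5801 + -3.2
= -1.205


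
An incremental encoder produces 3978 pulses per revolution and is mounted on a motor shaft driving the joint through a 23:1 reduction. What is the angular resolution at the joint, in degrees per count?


counts per rev = 3978
effective counts at joint = 3978 * 23 = 91494
resolution = 360 / 91494
= 0.0039 deg/count


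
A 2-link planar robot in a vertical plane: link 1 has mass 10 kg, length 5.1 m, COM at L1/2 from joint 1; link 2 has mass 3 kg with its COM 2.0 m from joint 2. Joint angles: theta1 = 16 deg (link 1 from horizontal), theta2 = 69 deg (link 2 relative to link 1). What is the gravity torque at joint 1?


Horizontal distance from joint 1 to link-1 COM:
  x_c1 = (L1/2)*cos(t1) = 2.55 * 0.9613 = 2.4512 m
Horizontal distance from joint 1 to link-2 COM:
  x_c2 = L1*cos(t1) + Lc2*cos(t1+t2)
       = 5.1*0.9613 + 2.0*0.0872 = 5.0767 m
tau1 = m1*g*x_c1 + m2*g*x_c2
     = 10*9.81*2.4512 + 3*9.81*5.0767
     = 240.4644 + 149.4086
     = 389.8731 Nm


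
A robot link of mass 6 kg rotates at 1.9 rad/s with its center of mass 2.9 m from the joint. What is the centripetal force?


F = m * omega^2 * r
= 6 * 1.9^2 * 2.9
= 6 * 3.61 * 2.9
= 62.814 N


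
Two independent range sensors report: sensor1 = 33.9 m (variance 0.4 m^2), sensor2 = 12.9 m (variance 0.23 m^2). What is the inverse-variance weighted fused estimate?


w1 = (1/var1) / (1/var1 + 1/var2)
   = 2.5 / (2.5 + 4.3478) = 0.3651
w2 = 1 - w1 = 0.6349
fused = w1*s1 + w2*s2 = 12.3762 + 8.1905
= 20.5667 m
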